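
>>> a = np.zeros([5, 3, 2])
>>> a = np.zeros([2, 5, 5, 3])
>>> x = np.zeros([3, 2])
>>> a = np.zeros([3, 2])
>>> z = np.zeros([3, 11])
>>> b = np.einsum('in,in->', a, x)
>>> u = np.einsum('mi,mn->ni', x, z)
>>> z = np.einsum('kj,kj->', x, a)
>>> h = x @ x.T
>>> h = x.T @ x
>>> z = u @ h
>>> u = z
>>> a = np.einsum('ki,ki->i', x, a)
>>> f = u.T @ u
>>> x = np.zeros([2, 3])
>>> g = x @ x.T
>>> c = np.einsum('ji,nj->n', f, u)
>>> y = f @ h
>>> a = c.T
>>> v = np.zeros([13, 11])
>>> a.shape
(11,)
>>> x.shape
(2, 3)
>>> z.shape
(11, 2)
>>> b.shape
()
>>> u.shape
(11, 2)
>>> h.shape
(2, 2)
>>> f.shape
(2, 2)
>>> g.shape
(2, 2)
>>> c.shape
(11,)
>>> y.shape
(2, 2)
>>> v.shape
(13, 11)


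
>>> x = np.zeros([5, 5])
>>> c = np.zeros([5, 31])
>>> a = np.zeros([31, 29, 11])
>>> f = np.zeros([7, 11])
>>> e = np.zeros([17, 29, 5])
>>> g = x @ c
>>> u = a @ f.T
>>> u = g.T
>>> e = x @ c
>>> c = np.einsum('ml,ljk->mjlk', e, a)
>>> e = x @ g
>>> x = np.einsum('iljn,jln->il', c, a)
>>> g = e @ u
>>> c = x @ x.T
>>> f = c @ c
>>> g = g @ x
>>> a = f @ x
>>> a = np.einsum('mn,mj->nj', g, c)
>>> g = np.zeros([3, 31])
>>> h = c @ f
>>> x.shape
(5, 29)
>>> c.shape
(5, 5)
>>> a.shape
(29, 5)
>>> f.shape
(5, 5)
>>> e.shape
(5, 31)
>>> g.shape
(3, 31)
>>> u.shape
(31, 5)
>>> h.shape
(5, 5)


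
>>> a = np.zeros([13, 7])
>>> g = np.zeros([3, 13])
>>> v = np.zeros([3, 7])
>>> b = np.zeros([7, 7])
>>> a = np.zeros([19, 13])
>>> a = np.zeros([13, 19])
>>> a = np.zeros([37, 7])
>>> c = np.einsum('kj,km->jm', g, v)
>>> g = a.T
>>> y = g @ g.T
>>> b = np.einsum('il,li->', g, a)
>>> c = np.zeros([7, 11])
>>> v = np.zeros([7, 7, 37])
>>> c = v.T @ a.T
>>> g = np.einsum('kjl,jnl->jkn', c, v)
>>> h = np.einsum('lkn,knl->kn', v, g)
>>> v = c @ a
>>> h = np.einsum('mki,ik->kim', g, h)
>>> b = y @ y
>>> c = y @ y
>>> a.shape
(37, 7)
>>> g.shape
(7, 37, 7)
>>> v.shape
(37, 7, 7)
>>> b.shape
(7, 7)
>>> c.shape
(7, 7)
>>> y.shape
(7, 7)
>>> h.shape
(37, 7, 7)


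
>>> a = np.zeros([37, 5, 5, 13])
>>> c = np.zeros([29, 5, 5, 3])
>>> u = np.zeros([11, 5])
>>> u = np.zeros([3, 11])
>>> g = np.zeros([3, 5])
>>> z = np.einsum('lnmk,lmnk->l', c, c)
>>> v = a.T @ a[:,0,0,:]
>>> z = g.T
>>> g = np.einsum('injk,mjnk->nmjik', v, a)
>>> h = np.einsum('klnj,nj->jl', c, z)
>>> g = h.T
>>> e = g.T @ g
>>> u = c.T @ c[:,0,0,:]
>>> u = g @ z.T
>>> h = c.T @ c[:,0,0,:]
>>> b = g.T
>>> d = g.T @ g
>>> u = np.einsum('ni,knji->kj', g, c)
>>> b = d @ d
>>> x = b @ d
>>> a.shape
(37, 5, 5, 13)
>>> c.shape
(29, 5, 5, 3)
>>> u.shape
(29, 5)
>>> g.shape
(5, 3)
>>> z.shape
(5, 3)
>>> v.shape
(13, 5, 5, 13)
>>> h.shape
(3, 5, 5, 3)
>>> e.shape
(3, 3)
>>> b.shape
(3, 3)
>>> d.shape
(3, 3)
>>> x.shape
(3, 3)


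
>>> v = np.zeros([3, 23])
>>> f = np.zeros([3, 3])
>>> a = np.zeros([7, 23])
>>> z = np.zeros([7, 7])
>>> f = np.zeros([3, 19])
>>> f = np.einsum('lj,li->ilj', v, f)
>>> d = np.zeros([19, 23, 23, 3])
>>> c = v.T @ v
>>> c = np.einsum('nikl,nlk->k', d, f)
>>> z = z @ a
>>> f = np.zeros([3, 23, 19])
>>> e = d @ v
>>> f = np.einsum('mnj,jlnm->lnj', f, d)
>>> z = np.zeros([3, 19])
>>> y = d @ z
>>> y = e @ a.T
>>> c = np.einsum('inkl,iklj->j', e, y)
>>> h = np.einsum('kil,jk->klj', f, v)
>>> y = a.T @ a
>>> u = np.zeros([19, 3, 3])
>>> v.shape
(3, 23)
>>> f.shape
(23, 23, 19)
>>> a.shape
(7, 23)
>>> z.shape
(3, 19)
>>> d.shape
(19, 23, 23, 3)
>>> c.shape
(7,)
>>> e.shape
(19, 23, 23, 23)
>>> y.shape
(23, 23)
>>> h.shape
(23, 19, 3)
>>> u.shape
(19, 3, 3)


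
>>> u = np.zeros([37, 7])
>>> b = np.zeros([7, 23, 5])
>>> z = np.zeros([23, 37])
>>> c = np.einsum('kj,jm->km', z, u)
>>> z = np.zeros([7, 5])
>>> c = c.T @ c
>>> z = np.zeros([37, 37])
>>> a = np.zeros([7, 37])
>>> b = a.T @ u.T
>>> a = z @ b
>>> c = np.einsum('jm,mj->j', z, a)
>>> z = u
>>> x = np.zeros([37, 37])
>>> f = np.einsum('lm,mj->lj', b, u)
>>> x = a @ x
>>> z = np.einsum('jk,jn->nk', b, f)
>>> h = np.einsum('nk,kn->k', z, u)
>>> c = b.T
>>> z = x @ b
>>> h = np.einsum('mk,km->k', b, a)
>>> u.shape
(37, 7)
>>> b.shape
(37, 37)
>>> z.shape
(37, 37)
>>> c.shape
(37, 37)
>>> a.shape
(37, 37)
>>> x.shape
(37, 37)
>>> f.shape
(37, 7)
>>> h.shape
(37,)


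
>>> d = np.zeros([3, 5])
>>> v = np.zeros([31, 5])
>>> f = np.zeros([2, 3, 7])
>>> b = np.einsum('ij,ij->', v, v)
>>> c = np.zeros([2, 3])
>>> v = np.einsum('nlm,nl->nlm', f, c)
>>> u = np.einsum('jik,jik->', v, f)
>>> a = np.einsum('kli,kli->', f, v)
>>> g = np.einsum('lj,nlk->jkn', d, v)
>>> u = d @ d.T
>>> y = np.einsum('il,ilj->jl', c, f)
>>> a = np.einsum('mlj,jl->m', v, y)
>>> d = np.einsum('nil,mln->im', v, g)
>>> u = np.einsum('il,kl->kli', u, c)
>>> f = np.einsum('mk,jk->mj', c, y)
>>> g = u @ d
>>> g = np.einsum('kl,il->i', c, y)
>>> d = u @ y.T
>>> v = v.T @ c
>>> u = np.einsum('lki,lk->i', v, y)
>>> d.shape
(2, 3, 7)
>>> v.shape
(7, 3, 3)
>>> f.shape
(2, 7)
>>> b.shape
()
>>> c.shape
(2, 3)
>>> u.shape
(3,)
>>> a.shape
(2,)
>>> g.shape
(7,)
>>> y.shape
(7, 3)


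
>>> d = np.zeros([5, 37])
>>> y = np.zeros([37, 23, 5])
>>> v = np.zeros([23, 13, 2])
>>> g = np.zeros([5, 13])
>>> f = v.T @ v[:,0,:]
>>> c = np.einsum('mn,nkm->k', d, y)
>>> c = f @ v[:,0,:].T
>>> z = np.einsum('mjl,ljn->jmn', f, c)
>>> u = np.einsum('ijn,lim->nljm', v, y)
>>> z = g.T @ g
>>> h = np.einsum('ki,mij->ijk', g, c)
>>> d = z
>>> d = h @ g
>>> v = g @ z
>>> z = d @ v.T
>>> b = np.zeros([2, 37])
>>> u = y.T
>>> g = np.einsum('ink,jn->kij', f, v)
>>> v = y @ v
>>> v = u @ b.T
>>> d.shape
(13, 23, 13)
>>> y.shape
(37, 23, 5)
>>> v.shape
(5, 23, 2)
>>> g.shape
(2, 2, 5)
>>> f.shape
(2, 13, 2)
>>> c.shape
(2, 13, 23)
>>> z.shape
(13, 23, 5)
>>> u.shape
(5, 23, 37)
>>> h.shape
(13, 23, 5)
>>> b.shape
(2, 37)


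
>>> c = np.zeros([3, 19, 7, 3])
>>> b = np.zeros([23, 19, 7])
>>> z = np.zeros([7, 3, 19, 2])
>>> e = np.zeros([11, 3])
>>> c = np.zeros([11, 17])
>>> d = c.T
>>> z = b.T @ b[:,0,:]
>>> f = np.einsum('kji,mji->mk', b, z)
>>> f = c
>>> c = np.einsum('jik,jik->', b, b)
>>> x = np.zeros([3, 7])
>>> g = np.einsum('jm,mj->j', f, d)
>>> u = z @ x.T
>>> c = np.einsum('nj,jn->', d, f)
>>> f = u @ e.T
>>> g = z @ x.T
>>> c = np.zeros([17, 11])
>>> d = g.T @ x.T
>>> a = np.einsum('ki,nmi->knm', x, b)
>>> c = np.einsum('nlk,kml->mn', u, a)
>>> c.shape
(23, 7)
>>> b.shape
(23, 19, 7)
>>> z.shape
(7, 19, 7)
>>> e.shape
(11, 3)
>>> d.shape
(3, 19, 3)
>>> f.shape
(7, 19, 11)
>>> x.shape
(3, 7)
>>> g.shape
(7, 19, 3)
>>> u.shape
(7, 19, 3)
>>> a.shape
(3, 23, 19)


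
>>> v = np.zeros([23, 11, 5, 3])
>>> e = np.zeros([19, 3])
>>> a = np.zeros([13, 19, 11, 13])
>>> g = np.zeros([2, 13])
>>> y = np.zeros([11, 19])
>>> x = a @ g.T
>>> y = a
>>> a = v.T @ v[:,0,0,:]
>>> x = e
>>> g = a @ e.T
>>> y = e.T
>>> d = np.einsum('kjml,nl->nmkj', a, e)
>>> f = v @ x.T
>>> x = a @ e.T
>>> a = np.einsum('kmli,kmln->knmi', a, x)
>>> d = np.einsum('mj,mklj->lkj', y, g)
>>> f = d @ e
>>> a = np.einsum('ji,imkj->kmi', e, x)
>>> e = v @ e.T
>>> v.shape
(23, 11, 5, 3)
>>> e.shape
(23, 11, 5, 19)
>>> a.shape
(11, 5, 3)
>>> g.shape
(3, 5, 11, 19)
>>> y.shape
(3, 19)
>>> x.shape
(3, 5, 11, 19)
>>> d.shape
(11, 5, 19)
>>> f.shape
(11, 5, 3)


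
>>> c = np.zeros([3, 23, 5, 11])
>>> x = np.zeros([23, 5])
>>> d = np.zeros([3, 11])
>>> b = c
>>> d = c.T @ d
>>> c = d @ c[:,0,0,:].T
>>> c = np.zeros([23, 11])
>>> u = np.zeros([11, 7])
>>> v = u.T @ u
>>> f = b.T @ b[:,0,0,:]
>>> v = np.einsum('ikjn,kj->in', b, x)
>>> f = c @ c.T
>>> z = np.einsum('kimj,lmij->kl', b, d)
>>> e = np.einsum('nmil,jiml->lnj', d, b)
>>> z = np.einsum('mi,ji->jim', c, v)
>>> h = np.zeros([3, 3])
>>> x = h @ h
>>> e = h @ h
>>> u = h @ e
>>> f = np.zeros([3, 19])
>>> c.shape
(23, 11)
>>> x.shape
(3, 3)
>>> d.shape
(11, 5, 23, 11)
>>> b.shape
(3, 23, 5, 11)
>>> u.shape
(3, 3)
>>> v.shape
(3, 11)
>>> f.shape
(3, 19)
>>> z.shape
(3, 11, 23)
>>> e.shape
(3, 3)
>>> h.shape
(3, 3)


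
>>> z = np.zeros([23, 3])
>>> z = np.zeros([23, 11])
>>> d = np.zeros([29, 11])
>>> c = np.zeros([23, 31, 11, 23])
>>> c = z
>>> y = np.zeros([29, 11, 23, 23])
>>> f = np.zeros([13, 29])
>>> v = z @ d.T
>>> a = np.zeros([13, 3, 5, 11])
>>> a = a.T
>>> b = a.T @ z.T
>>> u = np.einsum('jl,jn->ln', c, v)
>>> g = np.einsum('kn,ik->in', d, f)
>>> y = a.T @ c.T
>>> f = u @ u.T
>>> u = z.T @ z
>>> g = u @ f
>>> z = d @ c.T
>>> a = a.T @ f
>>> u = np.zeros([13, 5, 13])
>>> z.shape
(29, 23)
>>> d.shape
(29, 11)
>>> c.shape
(23, 11)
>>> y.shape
(13, 3, 5, 23)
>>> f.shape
(11, 11)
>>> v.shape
(23, 29)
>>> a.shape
(13, 3, 5, 11)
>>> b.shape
(13, 3, 5, 23)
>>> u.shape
(13, 5, 13)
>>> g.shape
(11, 11)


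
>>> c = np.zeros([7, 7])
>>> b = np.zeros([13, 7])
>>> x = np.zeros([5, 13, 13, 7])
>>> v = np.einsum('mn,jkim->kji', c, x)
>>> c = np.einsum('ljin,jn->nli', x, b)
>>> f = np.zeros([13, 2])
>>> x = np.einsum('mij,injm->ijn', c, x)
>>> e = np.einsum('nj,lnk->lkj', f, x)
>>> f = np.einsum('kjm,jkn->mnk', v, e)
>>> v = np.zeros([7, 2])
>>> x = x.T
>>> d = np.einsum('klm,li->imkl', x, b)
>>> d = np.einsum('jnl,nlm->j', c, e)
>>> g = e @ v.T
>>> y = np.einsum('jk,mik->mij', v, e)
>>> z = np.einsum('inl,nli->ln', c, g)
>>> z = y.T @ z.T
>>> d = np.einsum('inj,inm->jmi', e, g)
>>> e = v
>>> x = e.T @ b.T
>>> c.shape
(7, 5, 13)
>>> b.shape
(13, 7)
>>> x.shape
(2, 13)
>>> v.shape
(7, 2)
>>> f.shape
(13, 2, 13)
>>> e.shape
(7, 2)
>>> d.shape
(2, 7, 5)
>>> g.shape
(5, 13, 7)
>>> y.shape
(5, 13, 7)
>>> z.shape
(7, 13, 13)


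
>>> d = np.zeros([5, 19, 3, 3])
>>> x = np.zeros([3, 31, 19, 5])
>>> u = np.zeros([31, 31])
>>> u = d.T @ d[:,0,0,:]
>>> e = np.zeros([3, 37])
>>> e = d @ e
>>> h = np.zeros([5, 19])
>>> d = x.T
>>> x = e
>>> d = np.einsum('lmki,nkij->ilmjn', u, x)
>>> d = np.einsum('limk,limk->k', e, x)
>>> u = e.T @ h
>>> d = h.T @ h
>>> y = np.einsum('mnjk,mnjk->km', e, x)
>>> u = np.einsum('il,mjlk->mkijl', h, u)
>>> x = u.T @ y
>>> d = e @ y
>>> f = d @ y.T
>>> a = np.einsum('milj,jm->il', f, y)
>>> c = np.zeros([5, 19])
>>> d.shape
(5, 19, 3, 5)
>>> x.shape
(19, 3, 5, 19, 5)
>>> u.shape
(37, 19, 5, 3, 19)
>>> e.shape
(5, 19, 3, 37)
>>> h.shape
(5, 19)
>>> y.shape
(37, 5)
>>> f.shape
(5, 19, 3, 37)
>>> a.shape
(19, 3)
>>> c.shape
(5, 19)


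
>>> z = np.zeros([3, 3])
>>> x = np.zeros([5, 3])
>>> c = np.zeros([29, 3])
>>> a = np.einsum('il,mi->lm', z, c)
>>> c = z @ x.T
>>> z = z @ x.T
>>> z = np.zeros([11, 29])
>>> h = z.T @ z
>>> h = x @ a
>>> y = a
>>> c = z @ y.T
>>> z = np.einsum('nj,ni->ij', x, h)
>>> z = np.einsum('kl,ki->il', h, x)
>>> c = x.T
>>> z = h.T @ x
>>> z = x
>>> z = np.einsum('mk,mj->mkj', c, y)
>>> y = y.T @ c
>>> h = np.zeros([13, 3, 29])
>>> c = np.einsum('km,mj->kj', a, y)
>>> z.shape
(3, 5, 29)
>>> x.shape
(5, 3)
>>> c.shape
(3, 5)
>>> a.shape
(3, 29)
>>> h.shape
(13, 3, 29)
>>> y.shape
(29, 5)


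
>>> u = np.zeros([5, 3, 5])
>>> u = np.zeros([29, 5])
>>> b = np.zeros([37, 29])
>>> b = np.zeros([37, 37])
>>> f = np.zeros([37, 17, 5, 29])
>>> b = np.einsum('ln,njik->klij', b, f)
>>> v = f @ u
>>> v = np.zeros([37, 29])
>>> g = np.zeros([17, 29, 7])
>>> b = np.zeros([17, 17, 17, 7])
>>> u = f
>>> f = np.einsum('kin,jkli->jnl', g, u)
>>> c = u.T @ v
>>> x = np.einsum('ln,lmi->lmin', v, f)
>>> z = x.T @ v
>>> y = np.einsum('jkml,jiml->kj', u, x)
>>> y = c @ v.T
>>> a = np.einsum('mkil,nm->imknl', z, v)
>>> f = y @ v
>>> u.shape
(37, 17, 5, 29)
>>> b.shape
(17, 17, 17, 7)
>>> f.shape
(29, 5, 17, 29)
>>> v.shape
(37, 29)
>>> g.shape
(17, 29, 7)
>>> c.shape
(29, 5, 17, 29)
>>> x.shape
(37, 7, 5, 29)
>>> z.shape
(29, 5, 7, 29)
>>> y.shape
(29, 5, 17, 37)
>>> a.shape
(7, 29, 5, 37, 29)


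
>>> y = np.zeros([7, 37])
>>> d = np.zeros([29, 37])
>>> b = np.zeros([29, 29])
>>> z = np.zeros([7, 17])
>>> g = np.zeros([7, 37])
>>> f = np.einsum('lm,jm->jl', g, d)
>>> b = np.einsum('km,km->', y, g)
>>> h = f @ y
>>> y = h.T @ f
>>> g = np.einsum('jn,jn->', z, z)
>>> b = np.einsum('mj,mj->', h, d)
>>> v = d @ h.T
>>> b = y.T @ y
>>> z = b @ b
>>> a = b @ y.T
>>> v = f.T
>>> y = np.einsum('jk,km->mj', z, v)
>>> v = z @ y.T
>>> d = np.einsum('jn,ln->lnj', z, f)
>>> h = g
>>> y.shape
(29, 7)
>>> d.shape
(29, 7, 7)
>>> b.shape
(7, 7)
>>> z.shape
(7, 7)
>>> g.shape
()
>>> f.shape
(29, 7)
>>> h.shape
()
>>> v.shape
(7, 29)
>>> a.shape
(7, 37)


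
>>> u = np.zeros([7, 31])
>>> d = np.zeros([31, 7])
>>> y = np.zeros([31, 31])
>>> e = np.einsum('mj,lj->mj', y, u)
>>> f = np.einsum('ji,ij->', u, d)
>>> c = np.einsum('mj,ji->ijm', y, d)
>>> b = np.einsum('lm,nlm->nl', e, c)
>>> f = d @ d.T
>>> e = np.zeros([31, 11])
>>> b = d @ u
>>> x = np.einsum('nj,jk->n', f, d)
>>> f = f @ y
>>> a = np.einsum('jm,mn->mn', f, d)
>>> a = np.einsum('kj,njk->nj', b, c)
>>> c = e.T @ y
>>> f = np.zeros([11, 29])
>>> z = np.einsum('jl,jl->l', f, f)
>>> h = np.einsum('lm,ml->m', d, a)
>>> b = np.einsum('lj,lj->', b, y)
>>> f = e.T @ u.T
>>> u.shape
(7, 31)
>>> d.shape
(31, 7)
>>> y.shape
(31, 31)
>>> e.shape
(31, 11)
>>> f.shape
(11, 7)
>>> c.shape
(11, 31)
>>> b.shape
()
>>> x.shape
(31,)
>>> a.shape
(7, 31)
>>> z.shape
(29,)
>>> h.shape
(7,)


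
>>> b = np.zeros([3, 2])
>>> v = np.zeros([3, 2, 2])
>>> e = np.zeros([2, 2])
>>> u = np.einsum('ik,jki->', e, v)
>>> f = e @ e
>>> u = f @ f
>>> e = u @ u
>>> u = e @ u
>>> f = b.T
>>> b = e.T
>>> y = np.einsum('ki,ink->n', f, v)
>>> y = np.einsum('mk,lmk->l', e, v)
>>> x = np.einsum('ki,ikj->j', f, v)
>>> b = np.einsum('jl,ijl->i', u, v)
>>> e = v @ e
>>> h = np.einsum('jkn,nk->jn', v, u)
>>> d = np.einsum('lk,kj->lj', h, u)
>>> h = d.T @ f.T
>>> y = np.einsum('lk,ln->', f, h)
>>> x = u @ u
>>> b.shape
(3,)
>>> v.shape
(3, 2, 2)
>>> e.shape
(3, 2, 2)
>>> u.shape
(2, 2)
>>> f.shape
(2, 3)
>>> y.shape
()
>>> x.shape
(2, 2)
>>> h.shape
(2, 2)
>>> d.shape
(3, 2)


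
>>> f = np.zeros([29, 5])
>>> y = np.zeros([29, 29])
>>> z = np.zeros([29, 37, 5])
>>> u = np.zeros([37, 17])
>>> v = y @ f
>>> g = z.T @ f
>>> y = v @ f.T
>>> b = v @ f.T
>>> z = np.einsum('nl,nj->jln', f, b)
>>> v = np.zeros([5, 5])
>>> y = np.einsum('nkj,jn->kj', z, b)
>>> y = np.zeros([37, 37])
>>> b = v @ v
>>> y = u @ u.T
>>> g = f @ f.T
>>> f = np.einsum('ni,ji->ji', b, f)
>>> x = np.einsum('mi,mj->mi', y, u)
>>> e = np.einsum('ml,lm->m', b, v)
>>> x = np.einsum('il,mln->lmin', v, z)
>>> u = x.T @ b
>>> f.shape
(29, 5)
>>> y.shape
(37, 37)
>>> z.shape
(29, 5, 29)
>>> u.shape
(29, 5, 29, 5)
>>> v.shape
(5, 5)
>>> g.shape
(29, 29)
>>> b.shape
(5, 5)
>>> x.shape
(5, 29, 5, 29)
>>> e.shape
(5,)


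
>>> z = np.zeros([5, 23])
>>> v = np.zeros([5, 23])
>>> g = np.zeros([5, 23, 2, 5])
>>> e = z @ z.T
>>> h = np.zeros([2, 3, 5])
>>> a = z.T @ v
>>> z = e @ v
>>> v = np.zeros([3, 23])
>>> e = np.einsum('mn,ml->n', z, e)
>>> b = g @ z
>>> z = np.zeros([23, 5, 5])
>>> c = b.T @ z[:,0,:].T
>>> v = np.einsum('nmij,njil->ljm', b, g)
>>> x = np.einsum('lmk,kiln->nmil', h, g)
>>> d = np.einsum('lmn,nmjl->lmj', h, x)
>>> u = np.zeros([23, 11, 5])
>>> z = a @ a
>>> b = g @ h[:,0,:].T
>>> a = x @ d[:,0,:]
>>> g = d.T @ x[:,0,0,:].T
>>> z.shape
(23, 23)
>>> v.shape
(5, 23, 23)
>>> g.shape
(23, 3, 5)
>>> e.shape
(23,)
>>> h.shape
(2, 3, 5)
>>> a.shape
(5, 3, 23, 23)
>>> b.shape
(5, 23, 2, 2)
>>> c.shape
(23, 2, 23, 23)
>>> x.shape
(5, 3, 23, 2)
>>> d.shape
(2, 3, 23)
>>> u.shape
(23, 11, 5)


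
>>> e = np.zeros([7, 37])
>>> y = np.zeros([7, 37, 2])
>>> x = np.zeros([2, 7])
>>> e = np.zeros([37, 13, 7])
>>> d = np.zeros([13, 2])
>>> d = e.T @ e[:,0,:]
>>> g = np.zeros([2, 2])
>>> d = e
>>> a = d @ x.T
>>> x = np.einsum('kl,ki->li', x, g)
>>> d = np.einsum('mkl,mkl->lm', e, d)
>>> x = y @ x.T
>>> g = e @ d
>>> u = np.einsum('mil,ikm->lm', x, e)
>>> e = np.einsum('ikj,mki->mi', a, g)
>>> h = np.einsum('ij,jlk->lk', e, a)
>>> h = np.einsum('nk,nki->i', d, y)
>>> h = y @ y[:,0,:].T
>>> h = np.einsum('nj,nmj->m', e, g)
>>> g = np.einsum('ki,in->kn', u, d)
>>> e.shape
(37, 37)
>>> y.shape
(7, 37, 2)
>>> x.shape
(7, 37, 7)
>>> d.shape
(7, 37)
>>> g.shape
(7, 37)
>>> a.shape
(37, 13, 2)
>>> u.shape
(7, 7)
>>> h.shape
(13,)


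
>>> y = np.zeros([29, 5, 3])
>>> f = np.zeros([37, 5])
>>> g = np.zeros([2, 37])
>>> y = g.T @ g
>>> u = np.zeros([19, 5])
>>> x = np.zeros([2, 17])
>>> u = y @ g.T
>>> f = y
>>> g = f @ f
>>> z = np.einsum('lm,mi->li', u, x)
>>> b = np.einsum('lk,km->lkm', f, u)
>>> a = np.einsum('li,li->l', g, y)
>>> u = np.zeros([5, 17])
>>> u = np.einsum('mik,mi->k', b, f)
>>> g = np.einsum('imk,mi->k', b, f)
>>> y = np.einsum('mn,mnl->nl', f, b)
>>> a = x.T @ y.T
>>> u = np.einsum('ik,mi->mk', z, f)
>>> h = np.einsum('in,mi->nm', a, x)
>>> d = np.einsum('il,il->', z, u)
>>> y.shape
(37, 2)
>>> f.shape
(37, 37)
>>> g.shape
(2,)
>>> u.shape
(37, 17)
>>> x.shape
(2, 17)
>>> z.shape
(37, 17)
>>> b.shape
(37, 37, 2)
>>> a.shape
(17, 37)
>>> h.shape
(37, 2)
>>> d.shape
()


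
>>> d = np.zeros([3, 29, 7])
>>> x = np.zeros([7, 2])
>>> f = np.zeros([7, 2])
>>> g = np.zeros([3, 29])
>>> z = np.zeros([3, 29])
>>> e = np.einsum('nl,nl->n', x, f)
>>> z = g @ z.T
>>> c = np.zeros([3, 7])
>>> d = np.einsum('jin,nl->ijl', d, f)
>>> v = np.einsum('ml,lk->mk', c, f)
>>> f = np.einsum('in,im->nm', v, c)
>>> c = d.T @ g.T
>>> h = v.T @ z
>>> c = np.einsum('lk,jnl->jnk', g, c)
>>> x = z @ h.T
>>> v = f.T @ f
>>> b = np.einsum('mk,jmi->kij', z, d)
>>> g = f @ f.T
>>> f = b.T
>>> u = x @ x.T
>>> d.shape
(29, 3, 2)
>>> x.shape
(3, 2)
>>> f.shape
(29, 2, 3)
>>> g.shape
(2, 2)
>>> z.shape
(3, 3)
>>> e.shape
(7,)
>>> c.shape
(2, 3, 29)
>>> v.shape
(7, 7)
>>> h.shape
(2, 3)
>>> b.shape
(3, 2, 29)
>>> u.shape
(3, 3)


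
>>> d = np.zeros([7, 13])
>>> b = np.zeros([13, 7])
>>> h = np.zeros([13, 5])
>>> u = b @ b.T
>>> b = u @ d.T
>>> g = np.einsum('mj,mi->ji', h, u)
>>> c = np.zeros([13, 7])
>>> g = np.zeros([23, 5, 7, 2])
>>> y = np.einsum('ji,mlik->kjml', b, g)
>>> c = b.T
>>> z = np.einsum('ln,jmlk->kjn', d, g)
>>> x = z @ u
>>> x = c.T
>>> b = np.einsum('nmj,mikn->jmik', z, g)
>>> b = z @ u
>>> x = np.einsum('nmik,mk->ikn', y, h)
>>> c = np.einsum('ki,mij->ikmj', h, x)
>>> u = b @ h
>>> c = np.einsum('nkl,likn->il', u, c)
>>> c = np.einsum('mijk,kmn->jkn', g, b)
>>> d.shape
(7, 13)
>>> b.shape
(2, 23, 13)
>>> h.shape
(13, 5)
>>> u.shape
(2, 23, 5)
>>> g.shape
(23, 5, 7, 2)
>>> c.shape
(7, 2, 13)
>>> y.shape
(2, 13, 23, 5)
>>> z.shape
(2, 23, 13)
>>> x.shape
(23, 5, 2)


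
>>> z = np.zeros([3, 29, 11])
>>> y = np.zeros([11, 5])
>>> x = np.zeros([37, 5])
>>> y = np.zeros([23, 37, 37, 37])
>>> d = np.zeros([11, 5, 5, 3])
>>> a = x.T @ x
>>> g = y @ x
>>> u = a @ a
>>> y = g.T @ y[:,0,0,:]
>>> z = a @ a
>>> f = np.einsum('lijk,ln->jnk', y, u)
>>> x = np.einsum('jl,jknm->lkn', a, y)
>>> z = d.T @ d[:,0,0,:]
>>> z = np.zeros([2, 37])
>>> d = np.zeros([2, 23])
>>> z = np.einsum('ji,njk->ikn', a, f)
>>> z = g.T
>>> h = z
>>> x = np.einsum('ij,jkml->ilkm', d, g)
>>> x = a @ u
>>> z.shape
(5, 37, 37, 23)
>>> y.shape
(5, 37, 37, 37)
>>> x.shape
(5, 5)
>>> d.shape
(2, 23)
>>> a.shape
(5, 5)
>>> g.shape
(23, 37, 37, 5)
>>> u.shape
(5, 5)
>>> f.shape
(37, 5, 37)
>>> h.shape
(5, 37, 37, 23)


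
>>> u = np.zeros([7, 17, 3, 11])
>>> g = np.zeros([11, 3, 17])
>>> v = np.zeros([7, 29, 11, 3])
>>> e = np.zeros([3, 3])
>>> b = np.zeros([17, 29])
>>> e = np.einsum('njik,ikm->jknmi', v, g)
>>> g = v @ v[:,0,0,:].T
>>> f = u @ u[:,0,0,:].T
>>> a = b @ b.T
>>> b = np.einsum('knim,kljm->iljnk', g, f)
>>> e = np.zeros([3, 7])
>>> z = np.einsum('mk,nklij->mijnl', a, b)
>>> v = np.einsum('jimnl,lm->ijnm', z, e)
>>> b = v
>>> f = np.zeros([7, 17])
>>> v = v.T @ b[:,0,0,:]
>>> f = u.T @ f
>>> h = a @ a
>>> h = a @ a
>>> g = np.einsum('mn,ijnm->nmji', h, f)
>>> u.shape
(7, 17, 3, 11)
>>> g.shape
(17, 17, 3, 11)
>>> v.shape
(7, 11, 17, 7)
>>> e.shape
(3, 7)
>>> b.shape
(29, 17, 11, 7)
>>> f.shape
(11, 3, 17, 17)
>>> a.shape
(17, 17)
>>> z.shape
(17, 29, 7, 11, 3)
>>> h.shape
(17, 17)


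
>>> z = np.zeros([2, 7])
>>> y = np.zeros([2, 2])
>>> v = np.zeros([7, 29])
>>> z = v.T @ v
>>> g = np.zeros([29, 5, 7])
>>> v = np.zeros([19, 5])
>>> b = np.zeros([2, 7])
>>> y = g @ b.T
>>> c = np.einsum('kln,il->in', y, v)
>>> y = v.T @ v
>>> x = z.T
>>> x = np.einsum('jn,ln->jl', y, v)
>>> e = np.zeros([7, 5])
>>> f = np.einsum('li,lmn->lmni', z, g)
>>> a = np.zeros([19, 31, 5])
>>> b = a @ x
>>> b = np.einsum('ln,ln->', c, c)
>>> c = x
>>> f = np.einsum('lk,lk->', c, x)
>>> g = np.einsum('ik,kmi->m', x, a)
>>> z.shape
(29, 29)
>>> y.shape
(5, 5)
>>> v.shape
(19, 5)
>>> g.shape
(31,)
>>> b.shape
()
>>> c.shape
(5, 19)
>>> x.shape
(5, 19)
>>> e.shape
(7, 5)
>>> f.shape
()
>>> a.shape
(19, 31, 5)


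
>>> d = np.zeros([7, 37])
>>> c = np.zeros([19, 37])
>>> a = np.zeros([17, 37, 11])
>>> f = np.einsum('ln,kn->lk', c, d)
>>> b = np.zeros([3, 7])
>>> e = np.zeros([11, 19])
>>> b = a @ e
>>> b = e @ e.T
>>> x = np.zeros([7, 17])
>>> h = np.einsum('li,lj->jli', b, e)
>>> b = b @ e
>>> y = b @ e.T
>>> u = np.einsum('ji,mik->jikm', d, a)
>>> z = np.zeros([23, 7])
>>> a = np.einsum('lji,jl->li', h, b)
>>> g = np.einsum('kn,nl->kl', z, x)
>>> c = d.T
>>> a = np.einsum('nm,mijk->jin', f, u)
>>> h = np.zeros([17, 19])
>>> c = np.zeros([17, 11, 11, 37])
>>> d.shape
(7, 37)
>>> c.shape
(17, 11, 11, 37)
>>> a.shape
(11, 37, 19)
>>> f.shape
(19, 7)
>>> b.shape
(11, 19)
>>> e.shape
(11, 19)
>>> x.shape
(7, 17)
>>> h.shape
(17, 19)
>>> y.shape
(11, 11)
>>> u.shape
(7, 37, 11, 17)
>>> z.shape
(23, 7)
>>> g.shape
(23, 17)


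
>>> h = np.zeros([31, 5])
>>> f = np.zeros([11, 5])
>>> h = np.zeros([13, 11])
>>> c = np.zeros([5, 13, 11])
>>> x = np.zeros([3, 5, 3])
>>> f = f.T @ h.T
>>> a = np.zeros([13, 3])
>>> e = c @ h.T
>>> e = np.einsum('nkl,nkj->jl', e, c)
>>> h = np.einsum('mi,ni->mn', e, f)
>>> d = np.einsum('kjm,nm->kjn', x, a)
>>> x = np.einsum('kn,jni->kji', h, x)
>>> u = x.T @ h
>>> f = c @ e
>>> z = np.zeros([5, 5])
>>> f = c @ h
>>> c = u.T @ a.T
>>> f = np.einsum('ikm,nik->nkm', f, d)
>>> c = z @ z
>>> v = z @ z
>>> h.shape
(11, 5)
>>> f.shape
(3, 13, 5)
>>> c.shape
(5, 5)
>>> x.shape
(11, 3, 3)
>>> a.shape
(13, 3)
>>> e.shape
(11, 13)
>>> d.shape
(3, 5, 13)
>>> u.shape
(3, 3, 5)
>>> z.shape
(5, 5)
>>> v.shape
(5, 5)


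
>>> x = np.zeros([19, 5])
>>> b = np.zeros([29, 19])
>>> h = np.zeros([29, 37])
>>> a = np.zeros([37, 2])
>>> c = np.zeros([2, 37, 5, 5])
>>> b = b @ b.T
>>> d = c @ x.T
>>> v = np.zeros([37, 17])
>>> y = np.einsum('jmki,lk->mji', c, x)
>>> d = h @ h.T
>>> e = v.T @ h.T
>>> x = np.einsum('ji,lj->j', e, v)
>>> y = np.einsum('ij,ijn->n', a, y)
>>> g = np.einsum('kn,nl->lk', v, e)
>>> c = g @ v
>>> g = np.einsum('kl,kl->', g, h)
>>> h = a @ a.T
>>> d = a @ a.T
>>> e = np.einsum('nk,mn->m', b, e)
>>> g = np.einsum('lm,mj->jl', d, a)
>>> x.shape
(17,)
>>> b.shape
(29, 29)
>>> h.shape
(37, 37)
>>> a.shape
(37, 2)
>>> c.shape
(29, 17)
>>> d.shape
(37, 37)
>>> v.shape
(37, 17)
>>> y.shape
(5,)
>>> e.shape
(17,)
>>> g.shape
(2, 37)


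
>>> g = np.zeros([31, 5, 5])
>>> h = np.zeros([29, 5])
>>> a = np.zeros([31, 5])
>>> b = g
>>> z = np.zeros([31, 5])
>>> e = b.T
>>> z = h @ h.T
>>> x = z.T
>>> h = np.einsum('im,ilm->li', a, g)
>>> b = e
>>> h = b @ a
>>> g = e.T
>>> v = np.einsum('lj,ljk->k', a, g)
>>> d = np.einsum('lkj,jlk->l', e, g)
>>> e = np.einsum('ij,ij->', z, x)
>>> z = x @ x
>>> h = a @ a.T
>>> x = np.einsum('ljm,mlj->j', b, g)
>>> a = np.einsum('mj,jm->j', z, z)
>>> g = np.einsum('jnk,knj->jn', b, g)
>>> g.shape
(5, 5)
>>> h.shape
(31, 31)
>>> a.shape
(29,)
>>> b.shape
(5, 5, 31)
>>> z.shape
(29, 29)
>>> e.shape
()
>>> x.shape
(5,)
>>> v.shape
(5,)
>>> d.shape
(5,)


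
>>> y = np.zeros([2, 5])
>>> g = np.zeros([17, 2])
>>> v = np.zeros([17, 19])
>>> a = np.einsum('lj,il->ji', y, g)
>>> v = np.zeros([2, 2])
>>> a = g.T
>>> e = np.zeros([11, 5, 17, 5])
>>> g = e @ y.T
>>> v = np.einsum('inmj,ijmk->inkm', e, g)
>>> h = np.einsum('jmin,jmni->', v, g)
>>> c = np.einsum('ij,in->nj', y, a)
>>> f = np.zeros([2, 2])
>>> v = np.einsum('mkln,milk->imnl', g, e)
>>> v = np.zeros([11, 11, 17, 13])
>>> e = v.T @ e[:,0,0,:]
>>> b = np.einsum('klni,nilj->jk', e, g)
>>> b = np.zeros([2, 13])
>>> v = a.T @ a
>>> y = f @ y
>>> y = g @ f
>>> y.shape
(11, 5, 17, 2)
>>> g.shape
(11, 5, 17, 2)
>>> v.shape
(17, 17)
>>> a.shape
(2, 17)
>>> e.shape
(13, 17, 11, 5)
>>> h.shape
()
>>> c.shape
(17, 5)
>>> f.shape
(2, 2)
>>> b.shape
(2, 13)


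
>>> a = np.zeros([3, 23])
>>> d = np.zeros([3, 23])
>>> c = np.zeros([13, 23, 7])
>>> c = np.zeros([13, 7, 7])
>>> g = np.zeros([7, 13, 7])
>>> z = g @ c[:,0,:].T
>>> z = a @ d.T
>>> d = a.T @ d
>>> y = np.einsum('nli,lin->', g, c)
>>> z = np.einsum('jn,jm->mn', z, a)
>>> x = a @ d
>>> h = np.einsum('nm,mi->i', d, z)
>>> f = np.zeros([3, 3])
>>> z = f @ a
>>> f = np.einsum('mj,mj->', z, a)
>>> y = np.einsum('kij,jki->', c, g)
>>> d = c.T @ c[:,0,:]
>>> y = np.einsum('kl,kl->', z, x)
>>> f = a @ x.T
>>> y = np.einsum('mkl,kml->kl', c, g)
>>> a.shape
(3, 23)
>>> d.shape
(7, 7, 7)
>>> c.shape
(13, 7, 7)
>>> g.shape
(7, 13, 7)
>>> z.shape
(3, 23)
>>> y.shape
(7, 7)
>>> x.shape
(3, 23)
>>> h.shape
(3,)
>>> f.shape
(3, 3)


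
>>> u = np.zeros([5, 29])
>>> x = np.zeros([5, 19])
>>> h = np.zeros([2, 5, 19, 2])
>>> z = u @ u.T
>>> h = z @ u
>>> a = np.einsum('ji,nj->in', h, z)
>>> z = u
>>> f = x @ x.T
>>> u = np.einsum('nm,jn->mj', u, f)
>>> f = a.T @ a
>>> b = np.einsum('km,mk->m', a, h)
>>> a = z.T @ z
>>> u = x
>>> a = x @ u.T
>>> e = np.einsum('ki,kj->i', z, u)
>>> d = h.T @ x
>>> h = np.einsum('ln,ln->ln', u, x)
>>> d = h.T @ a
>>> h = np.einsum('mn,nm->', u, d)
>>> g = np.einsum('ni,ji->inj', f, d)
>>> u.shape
(5, 19)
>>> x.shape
(5, 19)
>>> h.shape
()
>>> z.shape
(5, 29)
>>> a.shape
(5, 5)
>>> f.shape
(5, 5)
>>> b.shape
(5,)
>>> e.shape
(29,)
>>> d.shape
(19, 5)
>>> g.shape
(5, 5, 19)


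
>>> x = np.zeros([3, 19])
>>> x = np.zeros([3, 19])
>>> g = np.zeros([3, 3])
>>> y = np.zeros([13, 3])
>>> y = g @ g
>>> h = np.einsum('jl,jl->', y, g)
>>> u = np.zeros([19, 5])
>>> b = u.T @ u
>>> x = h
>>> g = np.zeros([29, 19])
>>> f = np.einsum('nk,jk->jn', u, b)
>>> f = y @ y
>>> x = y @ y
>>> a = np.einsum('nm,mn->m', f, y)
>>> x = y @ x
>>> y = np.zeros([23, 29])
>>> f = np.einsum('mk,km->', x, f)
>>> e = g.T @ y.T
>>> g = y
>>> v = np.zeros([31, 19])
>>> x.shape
(3, 3)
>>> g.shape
(23, 29)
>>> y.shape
(23, 29)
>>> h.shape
()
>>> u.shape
(19, 5)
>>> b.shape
(5, 5)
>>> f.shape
()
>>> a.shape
(3,)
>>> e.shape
(19, 23)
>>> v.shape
(31, 19)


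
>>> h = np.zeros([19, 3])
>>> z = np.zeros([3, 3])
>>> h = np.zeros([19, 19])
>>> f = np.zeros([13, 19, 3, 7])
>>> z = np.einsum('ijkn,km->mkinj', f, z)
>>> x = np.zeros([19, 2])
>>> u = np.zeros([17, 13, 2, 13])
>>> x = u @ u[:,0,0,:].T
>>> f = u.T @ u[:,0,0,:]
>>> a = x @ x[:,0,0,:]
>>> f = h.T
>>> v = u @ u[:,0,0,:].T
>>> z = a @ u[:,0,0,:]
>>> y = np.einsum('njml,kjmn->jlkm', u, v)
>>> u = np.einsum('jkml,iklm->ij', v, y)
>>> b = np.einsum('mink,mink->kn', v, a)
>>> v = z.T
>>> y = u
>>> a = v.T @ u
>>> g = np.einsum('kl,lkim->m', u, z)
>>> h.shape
(19, 19)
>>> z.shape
(17, 13, 2, 13)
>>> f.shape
(19, 19)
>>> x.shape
(17, 13, 2, 17)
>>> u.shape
(13, 17)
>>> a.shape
(17, 13, 2, 17)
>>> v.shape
(13, 2, 13, 17)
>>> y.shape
(13, 17)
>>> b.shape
(17, 2)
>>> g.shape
(13,)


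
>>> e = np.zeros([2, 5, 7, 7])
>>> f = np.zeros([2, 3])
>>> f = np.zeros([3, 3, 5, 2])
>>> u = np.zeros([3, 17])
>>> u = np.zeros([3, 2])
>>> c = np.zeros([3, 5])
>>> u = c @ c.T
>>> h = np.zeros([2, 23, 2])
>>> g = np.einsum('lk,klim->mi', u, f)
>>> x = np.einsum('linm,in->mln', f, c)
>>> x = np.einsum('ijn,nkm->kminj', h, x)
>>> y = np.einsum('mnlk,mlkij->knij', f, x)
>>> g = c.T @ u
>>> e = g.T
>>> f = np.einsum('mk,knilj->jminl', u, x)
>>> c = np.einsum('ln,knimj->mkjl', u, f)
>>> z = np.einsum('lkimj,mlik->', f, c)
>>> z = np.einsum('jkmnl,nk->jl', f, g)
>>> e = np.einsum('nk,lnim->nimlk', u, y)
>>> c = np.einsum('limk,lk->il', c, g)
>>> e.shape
(3, 2, 23, 2, 3)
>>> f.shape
(23, 3, 2, 5, 2)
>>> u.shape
(3, 3)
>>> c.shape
(23, 5)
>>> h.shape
(2, 23, 2)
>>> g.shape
(5, 3)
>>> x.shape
(3, 5, 2, 2, 23)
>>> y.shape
(2, 3, 2, 23)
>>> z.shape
(23, 2)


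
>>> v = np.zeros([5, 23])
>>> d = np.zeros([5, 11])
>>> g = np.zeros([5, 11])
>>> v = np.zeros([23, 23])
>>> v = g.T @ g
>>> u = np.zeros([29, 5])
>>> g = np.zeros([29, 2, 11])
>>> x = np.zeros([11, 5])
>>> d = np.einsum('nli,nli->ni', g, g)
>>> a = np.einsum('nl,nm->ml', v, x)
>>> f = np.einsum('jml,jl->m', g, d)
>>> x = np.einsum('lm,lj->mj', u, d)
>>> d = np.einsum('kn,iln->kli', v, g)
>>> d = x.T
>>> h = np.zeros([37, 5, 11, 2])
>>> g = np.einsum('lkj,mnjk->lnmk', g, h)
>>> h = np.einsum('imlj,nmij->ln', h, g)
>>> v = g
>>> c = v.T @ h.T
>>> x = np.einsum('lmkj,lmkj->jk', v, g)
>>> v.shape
(29, 5, 37, 2)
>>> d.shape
(11, 5)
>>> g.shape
(29, 5, 37, 2)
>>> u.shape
(29, 5)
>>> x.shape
(2, 37)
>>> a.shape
(5, 11)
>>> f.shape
(2,)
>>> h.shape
(11, 29)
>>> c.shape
(2, 37, 5, 11)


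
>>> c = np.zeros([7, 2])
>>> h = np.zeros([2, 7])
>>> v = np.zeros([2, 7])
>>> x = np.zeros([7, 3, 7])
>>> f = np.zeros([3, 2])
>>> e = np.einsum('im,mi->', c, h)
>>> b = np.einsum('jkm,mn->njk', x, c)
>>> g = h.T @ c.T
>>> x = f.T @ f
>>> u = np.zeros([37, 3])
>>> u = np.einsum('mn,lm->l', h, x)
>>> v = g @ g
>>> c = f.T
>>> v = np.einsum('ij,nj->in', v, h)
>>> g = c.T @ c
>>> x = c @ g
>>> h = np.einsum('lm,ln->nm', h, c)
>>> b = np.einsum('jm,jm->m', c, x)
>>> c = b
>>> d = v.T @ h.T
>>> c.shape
(3,)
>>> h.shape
(3, 7)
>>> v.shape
(7, 2)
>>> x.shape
(2, 3)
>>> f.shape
(3, 2)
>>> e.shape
()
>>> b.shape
(3,)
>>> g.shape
(3, 3)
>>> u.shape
(2,)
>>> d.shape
(2, 3)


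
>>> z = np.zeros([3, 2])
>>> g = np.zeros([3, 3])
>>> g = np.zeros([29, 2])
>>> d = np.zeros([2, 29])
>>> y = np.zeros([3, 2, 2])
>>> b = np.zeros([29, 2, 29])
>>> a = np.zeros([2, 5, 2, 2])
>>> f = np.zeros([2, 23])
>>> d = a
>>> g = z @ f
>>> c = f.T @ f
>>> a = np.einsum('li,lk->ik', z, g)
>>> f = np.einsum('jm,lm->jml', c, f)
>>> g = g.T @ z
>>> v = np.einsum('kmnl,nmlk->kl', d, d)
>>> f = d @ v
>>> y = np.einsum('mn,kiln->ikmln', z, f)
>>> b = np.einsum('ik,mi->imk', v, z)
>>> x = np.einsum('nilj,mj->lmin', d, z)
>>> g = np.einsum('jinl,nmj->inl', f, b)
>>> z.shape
(3, 2)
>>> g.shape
(5, 2, 2)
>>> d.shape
(2, 5, 2, 2)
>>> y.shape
(5, 2, 3, 2, 2)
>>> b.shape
(2, 3, 2)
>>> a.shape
(2, 23)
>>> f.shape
(2, 5, 2, 2)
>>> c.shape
(23, 23)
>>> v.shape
(2, 2)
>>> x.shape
(2, 3, 5, 2)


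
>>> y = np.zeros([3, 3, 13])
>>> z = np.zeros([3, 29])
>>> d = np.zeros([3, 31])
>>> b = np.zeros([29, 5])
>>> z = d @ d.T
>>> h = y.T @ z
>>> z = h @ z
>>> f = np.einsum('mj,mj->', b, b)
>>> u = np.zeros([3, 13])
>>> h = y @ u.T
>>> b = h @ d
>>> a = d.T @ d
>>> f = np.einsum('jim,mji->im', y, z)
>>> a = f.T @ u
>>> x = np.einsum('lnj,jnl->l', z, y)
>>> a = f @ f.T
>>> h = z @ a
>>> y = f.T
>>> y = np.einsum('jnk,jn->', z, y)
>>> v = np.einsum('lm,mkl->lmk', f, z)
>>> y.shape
()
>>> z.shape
(13, 3, 3)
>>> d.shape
(3, 31)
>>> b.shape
(3, 3, 31)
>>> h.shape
(13, 3, 3)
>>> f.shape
(3, 13)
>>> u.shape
(3, 13)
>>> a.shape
(3, 3)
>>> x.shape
(13,)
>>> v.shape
(3, 13, 3)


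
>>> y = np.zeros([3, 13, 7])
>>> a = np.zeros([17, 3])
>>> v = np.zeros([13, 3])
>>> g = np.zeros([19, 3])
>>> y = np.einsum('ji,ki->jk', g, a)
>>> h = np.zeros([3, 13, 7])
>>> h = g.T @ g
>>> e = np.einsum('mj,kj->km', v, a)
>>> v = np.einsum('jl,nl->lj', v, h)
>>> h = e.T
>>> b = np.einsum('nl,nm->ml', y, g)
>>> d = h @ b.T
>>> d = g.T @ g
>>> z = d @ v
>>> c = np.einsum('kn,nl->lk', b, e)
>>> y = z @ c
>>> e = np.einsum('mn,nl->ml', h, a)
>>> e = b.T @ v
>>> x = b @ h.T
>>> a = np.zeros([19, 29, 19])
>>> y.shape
(3, 3)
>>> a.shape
(19, 29, 19)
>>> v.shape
(3, 13)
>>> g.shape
(19, 3)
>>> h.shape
(13, 17)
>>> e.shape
(17, 13)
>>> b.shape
(3, 17)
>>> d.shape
(3, 3)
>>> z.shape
(3, 13)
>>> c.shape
(13, 3)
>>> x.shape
(3, 13)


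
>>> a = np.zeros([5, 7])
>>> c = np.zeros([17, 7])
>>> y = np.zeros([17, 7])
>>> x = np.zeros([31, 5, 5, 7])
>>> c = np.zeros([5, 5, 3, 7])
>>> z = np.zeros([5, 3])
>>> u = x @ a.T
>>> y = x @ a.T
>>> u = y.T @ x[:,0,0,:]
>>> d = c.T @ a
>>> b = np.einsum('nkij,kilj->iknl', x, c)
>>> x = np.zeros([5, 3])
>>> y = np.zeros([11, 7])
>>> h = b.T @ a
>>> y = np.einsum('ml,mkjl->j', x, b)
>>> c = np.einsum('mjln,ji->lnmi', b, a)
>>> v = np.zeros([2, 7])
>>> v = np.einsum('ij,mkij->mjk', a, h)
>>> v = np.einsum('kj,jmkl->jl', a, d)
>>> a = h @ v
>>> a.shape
(3, 31, 5, 7)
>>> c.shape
(31, 3, 5, 7)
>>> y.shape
(31,)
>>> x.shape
(5, 3)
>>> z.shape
(5, 3)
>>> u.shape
(5, 5, 5, 7)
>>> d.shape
(7, 3, 5, 7)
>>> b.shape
(5, 5, 31, 3)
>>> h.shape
(3, 31, 5, 7)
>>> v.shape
(7, 7)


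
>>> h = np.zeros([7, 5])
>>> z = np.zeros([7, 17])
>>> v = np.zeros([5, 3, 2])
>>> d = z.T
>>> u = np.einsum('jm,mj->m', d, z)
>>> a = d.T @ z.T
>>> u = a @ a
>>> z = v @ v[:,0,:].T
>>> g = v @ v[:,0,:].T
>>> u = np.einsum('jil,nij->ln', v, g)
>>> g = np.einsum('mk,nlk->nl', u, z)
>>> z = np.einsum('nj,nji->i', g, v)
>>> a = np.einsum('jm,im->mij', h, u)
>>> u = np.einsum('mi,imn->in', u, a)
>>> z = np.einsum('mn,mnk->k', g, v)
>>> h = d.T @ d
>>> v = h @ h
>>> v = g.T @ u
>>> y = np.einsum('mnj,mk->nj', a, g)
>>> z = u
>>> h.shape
(7, 7)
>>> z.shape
(5, 7)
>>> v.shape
(3, 7)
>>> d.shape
(17, 7)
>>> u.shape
(5, 7)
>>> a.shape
(5, 2, 7)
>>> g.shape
(5, 3)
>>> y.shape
(2, 7)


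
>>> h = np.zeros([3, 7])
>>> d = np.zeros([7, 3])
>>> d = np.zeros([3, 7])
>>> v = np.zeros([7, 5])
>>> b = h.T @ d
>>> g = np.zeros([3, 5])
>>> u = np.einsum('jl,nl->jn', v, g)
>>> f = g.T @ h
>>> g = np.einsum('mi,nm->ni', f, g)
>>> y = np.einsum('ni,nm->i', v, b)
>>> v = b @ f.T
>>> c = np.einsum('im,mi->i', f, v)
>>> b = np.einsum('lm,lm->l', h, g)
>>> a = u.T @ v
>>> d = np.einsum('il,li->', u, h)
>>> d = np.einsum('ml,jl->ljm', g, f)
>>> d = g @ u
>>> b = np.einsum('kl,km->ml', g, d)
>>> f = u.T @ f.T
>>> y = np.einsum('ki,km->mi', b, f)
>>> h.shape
(3, 7)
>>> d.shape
(3, 3)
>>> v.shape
(7, 5)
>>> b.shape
(3, 7)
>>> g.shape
(3, 7)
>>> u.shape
(7, 3)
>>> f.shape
(3, 5)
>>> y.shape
(5, 7)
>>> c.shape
(5,)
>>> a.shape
(3, 5)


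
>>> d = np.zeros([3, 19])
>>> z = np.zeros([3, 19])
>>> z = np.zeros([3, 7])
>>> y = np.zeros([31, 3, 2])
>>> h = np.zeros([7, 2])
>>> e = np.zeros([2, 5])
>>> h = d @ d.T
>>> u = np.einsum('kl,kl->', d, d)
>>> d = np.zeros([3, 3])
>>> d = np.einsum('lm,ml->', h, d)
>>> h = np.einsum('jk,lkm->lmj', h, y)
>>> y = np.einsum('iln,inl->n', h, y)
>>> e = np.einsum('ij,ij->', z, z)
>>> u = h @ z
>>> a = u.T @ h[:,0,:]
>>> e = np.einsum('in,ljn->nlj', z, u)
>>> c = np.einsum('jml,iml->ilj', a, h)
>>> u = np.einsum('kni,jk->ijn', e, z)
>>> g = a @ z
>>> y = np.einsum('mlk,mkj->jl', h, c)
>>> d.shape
()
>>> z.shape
(3, 7)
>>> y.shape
(7, 2)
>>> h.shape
(31, 2, 3)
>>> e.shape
(7, 31, 2)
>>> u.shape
(2, 3, 31)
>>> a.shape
(7, 2, 3)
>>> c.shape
(31, 3, 7)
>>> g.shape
(7, 2, 7)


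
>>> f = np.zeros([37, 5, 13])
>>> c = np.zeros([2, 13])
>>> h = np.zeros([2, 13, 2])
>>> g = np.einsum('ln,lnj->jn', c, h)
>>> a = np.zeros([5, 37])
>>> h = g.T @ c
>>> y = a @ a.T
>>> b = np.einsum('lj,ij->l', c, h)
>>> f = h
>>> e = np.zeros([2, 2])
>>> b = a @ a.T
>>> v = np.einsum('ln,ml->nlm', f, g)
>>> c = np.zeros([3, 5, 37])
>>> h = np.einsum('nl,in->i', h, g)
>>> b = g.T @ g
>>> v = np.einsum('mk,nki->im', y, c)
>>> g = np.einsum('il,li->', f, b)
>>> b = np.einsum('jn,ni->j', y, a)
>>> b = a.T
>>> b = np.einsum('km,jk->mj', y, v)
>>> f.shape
(13, 13)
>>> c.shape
(3, 5, 37)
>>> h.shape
(2,)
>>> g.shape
()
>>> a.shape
(5, 37)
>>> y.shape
(5, 5)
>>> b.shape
(5, 37)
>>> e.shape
(2, 2)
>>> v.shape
(37, 5)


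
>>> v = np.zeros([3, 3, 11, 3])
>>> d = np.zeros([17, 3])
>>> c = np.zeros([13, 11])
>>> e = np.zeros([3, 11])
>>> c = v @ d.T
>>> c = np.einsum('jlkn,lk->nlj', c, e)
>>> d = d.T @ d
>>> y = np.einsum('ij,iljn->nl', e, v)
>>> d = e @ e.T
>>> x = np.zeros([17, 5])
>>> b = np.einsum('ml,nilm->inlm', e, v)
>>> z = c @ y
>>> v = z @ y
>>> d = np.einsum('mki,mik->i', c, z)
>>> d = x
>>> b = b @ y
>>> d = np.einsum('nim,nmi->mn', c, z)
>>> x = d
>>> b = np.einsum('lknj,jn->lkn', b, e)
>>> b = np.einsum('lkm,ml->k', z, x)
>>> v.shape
(17, 3, 3)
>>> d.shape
(3, 17)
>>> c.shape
(17, 3, 3)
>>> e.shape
(3, 11)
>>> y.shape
(3, 3)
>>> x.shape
(3, 17)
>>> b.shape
(3,)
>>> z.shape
(17, 3, 3)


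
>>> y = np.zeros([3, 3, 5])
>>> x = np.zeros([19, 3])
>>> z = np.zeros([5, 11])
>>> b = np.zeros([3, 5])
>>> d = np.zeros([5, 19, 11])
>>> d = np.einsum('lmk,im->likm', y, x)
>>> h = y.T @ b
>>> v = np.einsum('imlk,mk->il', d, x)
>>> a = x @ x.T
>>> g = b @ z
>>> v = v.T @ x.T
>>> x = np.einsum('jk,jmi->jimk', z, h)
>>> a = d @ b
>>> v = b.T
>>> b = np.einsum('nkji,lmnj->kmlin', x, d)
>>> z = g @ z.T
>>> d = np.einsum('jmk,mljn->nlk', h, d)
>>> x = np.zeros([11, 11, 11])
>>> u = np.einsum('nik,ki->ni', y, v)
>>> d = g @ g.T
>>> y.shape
(3, 3, 5)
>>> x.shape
(11, 11, 11)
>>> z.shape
(3, 5)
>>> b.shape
(5, 19, 3, 11, 5)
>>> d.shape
(3, 3)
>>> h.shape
(5, 3, 5)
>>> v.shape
(5, 3)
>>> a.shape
(3, 19, 5, 5)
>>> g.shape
(3, 11)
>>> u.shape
(3, 3)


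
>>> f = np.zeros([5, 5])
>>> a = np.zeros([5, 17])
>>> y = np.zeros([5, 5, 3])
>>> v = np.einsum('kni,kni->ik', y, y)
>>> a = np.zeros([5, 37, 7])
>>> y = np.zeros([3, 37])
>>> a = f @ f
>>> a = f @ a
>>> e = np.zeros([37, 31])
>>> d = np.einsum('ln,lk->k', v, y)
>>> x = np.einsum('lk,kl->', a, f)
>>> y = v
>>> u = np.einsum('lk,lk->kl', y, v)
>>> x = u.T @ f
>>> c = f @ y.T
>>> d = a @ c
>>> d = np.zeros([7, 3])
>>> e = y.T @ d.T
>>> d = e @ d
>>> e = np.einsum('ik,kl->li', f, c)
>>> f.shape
(5, 5)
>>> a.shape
(5, 5)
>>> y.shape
(3, 5)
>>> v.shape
(3, 5)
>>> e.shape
(3, 5)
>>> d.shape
(5, 3)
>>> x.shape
(3, 5)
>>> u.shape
(5, 3)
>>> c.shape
(5, 3)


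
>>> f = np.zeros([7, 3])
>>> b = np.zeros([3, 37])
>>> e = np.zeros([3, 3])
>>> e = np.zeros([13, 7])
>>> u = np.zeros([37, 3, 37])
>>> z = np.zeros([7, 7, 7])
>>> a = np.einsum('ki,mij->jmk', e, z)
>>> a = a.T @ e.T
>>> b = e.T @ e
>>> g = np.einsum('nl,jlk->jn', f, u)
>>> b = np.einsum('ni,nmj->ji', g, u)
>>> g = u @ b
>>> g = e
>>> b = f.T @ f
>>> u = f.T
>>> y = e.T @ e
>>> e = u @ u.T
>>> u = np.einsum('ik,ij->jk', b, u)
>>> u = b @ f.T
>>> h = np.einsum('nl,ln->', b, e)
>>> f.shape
(7, 3)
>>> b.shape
(3, 3)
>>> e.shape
(3, 3)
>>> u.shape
(3, 7)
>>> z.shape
(7, 7, 7)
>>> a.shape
(13, 7, 13)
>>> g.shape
(13, 7)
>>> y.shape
(7, 7)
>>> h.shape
()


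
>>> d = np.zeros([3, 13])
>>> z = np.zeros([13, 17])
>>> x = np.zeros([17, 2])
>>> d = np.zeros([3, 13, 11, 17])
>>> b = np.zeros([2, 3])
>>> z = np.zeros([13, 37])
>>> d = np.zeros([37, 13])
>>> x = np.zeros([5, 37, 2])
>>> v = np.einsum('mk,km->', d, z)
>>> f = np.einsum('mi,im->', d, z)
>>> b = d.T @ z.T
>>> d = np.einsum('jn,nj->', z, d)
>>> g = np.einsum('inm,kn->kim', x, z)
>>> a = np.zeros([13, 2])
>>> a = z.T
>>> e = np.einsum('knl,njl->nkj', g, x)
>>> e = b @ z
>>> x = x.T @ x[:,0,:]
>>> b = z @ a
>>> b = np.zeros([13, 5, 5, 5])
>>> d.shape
()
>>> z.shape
(13, 37)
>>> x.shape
(2, 37, 2)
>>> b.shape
(13, 5, 5, 5)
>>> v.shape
()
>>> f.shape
()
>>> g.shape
(13, 5, 2)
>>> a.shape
(37, 13)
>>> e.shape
(13, 37)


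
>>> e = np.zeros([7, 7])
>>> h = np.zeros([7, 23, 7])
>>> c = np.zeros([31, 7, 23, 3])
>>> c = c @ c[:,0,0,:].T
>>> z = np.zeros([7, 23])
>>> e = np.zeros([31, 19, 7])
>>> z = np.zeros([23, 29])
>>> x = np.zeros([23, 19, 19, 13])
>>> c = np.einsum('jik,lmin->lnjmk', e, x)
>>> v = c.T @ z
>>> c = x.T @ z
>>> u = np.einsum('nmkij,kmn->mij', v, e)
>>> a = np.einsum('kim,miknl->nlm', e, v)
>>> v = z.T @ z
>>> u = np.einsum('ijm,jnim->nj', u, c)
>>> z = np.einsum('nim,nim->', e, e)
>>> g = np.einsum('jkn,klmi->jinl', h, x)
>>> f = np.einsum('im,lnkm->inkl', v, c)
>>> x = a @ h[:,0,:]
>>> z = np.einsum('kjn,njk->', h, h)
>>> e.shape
(31, 19, 7)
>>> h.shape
(7, 23, 7)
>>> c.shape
(13, 19, 19, 29)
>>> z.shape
()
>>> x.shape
(13, 29, 7)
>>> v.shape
(29, 29)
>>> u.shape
(19, 13)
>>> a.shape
(13, 29, 7)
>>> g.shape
(7, 13, 7, 19)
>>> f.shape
(29, 19, 19, 13)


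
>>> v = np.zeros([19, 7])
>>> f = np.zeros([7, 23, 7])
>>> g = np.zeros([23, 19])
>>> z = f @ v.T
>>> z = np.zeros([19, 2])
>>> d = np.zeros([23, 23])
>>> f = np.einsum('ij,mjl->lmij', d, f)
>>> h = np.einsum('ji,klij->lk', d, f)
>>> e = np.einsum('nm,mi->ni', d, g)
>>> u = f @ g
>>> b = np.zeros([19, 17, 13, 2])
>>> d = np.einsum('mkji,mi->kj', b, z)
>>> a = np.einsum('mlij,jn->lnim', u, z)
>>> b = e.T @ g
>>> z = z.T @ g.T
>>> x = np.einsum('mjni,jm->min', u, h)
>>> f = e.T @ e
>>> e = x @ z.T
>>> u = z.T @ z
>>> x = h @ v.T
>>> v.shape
(19, 7)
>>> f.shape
(19, 19)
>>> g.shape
(23, 19)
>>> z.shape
(2, 23)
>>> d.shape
(17, 13)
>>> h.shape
(7, 7)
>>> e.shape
(7, 19, 2)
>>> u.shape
(23, 23)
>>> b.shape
(19, 19)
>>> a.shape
(7, 2, 23, 7)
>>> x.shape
(7, 19)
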